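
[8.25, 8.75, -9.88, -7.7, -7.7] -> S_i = Random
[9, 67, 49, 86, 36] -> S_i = Random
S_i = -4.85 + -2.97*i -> [-4.85, -7.82, -10.79, -13.76, -16.73]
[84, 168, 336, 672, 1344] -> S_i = 84*2^i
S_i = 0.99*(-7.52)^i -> [0.99, -7.44, 55.98, -421.01, 3165.97]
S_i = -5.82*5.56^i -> [-5.82, -32.36, -179.92, -1000.34, -5561.89]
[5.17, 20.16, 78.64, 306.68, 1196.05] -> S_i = 5.17*3.90^i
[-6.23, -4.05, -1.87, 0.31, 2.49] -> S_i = -6.23 + 2.18*i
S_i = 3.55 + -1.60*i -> [3.55, 1.95, 0.35, -1.25, -2.85]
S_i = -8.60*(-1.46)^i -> [-8.6, 12.56, -18.33, 26.76, -39.08]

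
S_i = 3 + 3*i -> [3, 6, 9, 12, 15]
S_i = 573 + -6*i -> [573, 567, 561, 555, 549]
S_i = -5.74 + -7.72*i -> [-5.74, -13.46, -21.18, -28.9, -36.62]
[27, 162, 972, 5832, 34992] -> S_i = 27*6^i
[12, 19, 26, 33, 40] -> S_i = 12 + 7*i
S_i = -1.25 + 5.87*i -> [-1.25, 4.62, 10.49, 16.36, 22.23]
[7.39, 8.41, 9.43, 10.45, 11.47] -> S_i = 7.39 + 1.02*i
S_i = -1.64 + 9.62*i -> [-1.64, 7.98, 17.6, 27.22, 36.84]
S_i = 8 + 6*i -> [8, 14, 20, 26, 32]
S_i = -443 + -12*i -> [-443, -455, -467, -479, -491]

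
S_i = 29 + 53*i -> [29, 82, 135, 188, 241]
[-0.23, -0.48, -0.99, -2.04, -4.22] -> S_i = -0.23*2.07^i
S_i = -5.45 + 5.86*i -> [-5.45, 0.41, 6.27, 12.13, 17.99]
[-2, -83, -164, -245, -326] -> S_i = -2 + -81*i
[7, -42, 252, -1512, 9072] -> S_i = 7*-6^i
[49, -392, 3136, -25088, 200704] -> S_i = 49*-8^i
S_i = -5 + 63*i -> [-5, 58, 121, 184, 247]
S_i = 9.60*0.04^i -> [9.6, 0.38, 0.02, 0.0, 0.0]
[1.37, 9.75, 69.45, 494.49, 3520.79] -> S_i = 1.37*7.12^i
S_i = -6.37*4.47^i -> [-6.37, -28.47, -127.28, -568.93, -2543.14]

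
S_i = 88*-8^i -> [88, -704, 5632, -45056, 360448]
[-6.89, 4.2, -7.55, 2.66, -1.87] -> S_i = Random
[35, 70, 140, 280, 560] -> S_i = 35*2^i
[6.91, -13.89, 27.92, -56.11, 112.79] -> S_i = 6.91*(-2.01)^i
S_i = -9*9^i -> [-9, -81, -729, -6561, -59049]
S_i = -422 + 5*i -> [-422, -417, -412, -407, -402]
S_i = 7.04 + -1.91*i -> [7.04, 5.13, 3.22, 1.31, -0.6]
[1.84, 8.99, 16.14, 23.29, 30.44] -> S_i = 1.84 + 7.15*i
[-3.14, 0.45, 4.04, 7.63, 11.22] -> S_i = -3.14 + 3.59*i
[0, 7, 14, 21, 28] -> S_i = 0 + 7*i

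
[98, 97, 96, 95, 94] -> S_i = 98 + -1*i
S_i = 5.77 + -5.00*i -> [5.77, 0.77, -4.23, -9.23, -14.23]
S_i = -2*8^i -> [-2, -16, -128, -1024, -8192]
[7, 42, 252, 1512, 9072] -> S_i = 7*6^i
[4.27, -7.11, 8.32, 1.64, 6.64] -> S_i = Random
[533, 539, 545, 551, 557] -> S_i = 533 + 6*i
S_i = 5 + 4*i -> [5, 9, 13, 17, 21]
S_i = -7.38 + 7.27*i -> [-7.38, -0.11, 7.16, 14.43, 21.7]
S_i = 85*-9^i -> [85, -765, 6885, -61965, 557685]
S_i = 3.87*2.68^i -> [3.87, 10.37, 27.8, 74.49, 199.64]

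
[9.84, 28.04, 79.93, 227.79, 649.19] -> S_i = 9.84*2.85^i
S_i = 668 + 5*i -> [668, 673, 678, 683, 688]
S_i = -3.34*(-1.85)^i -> [-3.34, 6.18, -11.43, 21.15, -39.12]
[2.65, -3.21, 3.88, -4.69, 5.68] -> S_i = 2.65*(-1.21)^i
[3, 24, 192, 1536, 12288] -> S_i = 3*8^i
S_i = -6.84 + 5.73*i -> [-6.84, -1.11, 4.62, 10.35, 16.08]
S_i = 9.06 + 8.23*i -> [9.06, 17.29, 25.52, 33.75, 41.98]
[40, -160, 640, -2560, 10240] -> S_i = 40*-4^i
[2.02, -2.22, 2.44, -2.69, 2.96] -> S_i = 2.02*(-1.10)^i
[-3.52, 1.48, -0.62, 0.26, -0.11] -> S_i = -3.52*(-0.42)^i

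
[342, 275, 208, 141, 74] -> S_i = 342 + -67*i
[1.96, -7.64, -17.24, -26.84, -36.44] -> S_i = 1.96 + -9.60*i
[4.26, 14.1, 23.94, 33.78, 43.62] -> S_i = 4.26 + 9.84*i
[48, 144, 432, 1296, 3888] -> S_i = 48*3^i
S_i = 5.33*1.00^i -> [5.33, 5.33, 5.33, 5.33, 5.33]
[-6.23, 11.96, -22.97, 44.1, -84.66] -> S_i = -6.23*(-1.92)^i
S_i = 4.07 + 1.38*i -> [4.07, 5.45, 6.83, 8.21, 9.59]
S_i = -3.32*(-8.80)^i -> [-3.32, 29.22, -257.1, 2262.49, -19909.89]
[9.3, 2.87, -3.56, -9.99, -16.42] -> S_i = 9.30 + -6.43*i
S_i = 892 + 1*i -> [892, 893, 894, 895, 896]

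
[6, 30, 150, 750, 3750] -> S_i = 6*5^i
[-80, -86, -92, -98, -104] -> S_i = -80 + -6*i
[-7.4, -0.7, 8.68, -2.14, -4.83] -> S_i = Random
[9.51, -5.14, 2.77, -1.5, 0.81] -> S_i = 9.51*(-0.54)^i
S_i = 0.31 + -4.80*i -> [0.31, -4.49, -9.29, -14.09, -18.89]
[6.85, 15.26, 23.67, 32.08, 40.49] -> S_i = 6.85 + 8.41*i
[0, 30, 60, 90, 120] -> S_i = 0 + 30*i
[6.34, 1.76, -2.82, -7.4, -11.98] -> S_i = 6.34 + -4.58*i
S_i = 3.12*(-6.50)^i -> [3.12, -20.28, 131.82, -856.83, 5569.4]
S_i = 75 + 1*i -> [75, 76, 77, 78, 79]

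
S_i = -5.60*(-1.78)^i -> [-5.6, 9.97, -17.74, 31.58, -56.22]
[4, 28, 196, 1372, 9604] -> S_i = 4*7^i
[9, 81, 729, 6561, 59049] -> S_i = 9*9^i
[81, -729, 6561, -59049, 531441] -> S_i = 81*-9^i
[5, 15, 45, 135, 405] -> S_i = 5*3^i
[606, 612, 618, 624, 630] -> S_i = 606 + 6*i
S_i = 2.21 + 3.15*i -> [2.21, 5.36, 8.51, 11.66, 14.81]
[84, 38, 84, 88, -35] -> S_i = Random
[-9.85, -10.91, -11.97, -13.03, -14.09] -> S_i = -9.85 + -1.06*i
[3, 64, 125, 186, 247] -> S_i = 3 + 61*i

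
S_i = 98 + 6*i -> [98, 104, 110, 116, 122]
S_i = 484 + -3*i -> [484, 481, 478, 475, 472]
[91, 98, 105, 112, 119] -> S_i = 91 + 7*i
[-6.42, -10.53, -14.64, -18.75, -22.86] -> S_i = -6.42 + -4.11*i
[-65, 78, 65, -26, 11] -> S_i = Random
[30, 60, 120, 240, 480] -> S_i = 30*2^i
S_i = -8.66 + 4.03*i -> [-8.66, -4.63, -0.6, 3.43, 7.46]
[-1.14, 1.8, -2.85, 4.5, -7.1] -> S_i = -1.14*(-1.58)^i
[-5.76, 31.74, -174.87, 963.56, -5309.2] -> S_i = -5.76*(-5.51)^i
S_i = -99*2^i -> [-99, -198, -396, -792, -1584]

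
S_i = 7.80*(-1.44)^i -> [7.8, -11.23, 16.17, -23.29, 33.54]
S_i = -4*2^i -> [-4, -8, -16, -32, -64]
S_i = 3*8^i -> [3, 24, 192, 1536, 12288]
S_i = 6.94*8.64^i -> [6.94, 59.96, 518.07, 4476.11, 38673.59]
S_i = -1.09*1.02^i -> [-1.09, -1.11, -1.13, -1.16, -1.18]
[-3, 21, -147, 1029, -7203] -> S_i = -3*-7^i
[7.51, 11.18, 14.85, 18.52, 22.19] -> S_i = 7.51 + 3.67*i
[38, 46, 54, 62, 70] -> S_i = 38 + 8*i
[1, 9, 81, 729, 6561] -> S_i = 1*9^i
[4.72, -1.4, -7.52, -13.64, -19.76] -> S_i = 4.72 + -6.12*i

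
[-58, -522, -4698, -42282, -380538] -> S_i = -58*9^i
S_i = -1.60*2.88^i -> [-1.6, -4.61, -13.27, -38.22, -110.08]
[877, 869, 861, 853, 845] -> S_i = 877 + -8*i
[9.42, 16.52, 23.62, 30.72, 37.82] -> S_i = 9.42 + 7.10*i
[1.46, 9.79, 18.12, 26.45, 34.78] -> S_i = 1.46 + 8.33*i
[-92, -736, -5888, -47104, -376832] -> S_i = -92*8^i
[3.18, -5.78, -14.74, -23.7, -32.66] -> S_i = 3.18 + -8.96*i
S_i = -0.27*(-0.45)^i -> [-0.27, 0.12, -0.05, 0.02, -0.01]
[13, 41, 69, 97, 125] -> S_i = 13 + 28*i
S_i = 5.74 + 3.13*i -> [5.74, 8.87, 12.0, 15.13, 18.26]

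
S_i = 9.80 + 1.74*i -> [9.8, 11.54, 13.28, 15.02, 16.76]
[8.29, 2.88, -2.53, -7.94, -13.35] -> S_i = 8.29 + -5.41*i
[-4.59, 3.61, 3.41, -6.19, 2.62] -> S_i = Random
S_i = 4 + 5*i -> [4, 9, 14, 19, 24]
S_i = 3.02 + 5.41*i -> [3.02, 8.43, 13.84, 19.25, 24.66]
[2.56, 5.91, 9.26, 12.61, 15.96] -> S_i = 2.56 + 3.35*i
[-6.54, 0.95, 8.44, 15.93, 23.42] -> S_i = -6.54 + 7.49*i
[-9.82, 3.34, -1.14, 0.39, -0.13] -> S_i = -9.82*(-0.34)^i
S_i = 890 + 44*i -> [890, 934, 978, 1022, 1066]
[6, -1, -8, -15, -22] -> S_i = 6 + -7*i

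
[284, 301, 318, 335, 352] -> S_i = 284 + 17*i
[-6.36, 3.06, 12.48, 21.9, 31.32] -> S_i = -6.36 + 9.42*i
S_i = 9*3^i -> [9, 27, 81, 243, 729]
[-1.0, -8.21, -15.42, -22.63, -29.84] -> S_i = -1.00 + -7.21*i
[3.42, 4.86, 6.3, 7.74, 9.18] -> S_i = 3.42 + 1.44*i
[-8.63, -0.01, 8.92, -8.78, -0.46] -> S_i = Random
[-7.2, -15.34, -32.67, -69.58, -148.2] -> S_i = -7.20*2.13^i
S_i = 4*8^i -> [4, 32, 256, 2048, 16384]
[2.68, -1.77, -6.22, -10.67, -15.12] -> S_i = 2.68 + -4.45*i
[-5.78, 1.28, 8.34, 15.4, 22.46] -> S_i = -5.78 + 7.06*i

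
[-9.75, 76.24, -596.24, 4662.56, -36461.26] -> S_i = -9.75*(-7.82)^i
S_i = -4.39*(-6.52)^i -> [-4.39, 28.62, -186.62, 1216.77, -7933.32]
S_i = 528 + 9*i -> [528, 537, 546, 555, 564]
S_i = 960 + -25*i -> [960, 935, 910, 885, 860]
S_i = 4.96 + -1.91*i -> [4.96, 3.05, 1.14, -0.77, -2.68]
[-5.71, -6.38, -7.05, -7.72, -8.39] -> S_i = -5.71 + -0.67*i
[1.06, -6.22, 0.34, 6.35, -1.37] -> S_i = Random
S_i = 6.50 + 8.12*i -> [6.5, 14.62, 22.74, 30.86, 38.98]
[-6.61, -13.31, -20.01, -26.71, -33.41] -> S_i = -6.61 + -6.70*i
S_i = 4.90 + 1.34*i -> [4.9, 6.24, 7.58, 8.92, 10.26]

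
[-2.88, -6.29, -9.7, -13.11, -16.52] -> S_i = -2.88 + -3.41*i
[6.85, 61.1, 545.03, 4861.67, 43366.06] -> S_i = 6.85*8.92^i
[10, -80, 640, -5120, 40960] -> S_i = 10*-8^i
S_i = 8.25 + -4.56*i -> [8.25, 3.69, -0.87, -5.43, -9.99]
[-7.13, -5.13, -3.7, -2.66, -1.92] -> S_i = -7.13*0.72^i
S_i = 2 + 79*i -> [2, 81, 160, 239, 318]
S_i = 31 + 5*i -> [31, 36, 41, 46, 51]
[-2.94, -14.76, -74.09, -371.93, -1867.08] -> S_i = -2.94*5.02^i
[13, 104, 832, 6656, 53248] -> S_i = 13*8^i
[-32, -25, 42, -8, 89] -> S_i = Random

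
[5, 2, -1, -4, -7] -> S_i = 5 + -3*i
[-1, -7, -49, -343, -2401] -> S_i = -1*7^i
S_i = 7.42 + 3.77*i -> [7.42, 11.19, 14.96, 18.73, 22.5]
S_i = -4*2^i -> [-4, -8, -16, -32, -64]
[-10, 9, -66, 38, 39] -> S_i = Random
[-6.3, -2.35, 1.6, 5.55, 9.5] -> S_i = -6.30 + 3.95*i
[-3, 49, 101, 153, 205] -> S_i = -3 + 52*i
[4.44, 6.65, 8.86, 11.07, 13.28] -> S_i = 4.44 + 2.21*i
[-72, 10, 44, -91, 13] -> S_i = Random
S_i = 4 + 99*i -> [4, 103, 202, 301, 400]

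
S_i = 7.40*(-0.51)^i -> [7.4, -3.77, 1.92, -0.98, 0.5]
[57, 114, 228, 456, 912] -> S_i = 57*2^i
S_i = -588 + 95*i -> [-588, -493, -398, -303, -208]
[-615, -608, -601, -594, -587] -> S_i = -615 + 7*i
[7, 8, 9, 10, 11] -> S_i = 7 + 1*i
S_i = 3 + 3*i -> [3, 6, 9, 12, 15]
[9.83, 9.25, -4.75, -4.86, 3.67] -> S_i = Random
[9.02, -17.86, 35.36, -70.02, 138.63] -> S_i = 9.02*(-1.98)^i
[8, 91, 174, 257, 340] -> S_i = 8 + 83*i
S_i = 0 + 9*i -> [0, 9, 18, 27, 36]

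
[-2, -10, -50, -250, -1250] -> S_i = -2*5^i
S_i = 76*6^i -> [76, 456, 2736, 16416, 98496]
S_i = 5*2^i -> [5, 10, 20, 40, 80]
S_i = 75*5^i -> [75, 375, 1875, 9375, 46875]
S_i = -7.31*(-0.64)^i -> [-7.31, 4.68, -2.99, 1.92, -1.23]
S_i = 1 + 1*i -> [1, 2, 3, 4, 5]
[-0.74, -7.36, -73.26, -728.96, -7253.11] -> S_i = -0.74*9.95^i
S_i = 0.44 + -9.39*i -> [0.44, -8.95, -18.34, -27.73, -37.12]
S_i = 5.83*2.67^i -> [5.83, 15.57, 41.56, 110.97, 296.29]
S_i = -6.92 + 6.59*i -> [-6.92, -0.33, 6.26, 12.85, 19.44]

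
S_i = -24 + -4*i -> [-24, -28, -32, -36, -40]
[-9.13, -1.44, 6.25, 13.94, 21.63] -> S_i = -9.13 + 7.69*i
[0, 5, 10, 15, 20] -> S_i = 0 + 5*i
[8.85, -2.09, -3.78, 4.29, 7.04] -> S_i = Random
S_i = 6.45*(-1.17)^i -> [6.45, -7.55, 8.83, -10.33, 12.09]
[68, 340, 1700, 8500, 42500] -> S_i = 68*5^i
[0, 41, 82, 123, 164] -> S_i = 0 + 41*i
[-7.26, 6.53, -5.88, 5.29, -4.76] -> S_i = -7.26*(-0.90)^i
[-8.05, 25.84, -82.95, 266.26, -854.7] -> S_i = -8.05*(-3.21)^i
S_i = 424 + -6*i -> [424, 418, 412, 406, 400]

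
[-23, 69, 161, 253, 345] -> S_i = -23 + 92*i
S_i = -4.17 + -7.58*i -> [-4.17, -11.75, -19.33, -26.91, -34.49]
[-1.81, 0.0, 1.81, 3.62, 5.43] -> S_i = -1.81 + 1.81*i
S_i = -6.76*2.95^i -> [-6.76, -19.94, -58.83, -173.55, -511.96]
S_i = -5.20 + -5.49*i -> [-5.2, -10.69, -16.18, -21.67, -27.16]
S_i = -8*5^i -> [-8, -40, -200, -1000, -5000]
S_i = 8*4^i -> [8, 32, 128, 512, 2048]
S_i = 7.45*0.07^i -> [7.45, 0.52, 0.04, 0.0, 0.0]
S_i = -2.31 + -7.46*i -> [-2.31, -9.77, -17.23, -24.69, -32.15]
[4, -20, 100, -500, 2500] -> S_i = 4*-5^i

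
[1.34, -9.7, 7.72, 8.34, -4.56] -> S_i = Random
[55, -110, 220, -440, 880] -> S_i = 55*-2^i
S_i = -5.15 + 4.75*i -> [-5.15, -0.4, 4.35, 9.1, 13.85]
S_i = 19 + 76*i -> [19, 95, 171, 247, 323]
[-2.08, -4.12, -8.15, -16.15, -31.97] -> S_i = -2.08*1.98^i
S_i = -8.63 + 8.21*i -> [-8.63, -0.42, 7.79, 16.0, 24.21]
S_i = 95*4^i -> [95, 380, 1520, 6080, 24320]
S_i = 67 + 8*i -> [67, 75, 83, 91, 99]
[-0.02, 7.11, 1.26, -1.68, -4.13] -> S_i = Random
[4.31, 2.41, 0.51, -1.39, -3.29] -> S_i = 4.31 + -1.90*i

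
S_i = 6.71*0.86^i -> [6.71, 5.77, 4.96, 4.27, 3.67]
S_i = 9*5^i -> [9, 45, 225, 1125, 5625]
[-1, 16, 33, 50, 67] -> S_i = -1 + 17*i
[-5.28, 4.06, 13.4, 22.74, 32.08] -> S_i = -5.28 + 9.34*i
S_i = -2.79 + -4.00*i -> [-2.79, -6.79, -10.79, -14.79, -18.79]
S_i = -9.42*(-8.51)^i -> [-9.42, 80.16, -682.2, 5805.5, -49404.8]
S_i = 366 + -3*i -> [366, 363, 360, 357, 354]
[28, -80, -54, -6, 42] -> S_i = Random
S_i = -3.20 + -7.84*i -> [-3.2, -11.04, -18.88, -26.72, -34.56]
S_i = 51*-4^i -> [51, -204, 816, -3264, 13056]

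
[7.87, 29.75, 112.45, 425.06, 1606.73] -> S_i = 7.87*3.78^i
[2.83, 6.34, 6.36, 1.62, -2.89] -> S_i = Random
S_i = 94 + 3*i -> [94, 97, 100, 103, 106]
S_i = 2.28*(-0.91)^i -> [2.28, -2.07, 1.89, -1.72, 1.56]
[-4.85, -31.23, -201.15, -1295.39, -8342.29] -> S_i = -4.85*6.44^i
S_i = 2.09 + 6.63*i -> [2.09, 8.72, 15.35, 21.98, 28.61]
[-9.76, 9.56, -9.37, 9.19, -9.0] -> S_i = -9.76*(-0.98)^i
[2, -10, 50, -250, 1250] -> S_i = 2*-5^i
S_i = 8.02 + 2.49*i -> [8.02, 10.51, 13.0, 15.49, 17.98]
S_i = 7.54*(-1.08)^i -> [7.54, -8.14, 8.79, -9.5, 10.26]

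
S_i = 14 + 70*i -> [14, 84, 154, 224, 294]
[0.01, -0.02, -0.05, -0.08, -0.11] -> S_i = 0.01 + -0.03*i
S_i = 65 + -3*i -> [65, 62, 59, 56, 53]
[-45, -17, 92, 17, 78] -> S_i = Random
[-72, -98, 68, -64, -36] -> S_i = Random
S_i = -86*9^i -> [-86, -774, -6966, -62694, -564246]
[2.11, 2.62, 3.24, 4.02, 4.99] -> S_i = 2.11*1.24^i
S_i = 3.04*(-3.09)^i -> [3.04, -9.39, 29.03, -89.69, 277.15]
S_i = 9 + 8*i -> [9, 17, 25, 33, 41]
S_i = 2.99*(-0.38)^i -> [2.99, -1.14, 0.43, -0.16, 0.06]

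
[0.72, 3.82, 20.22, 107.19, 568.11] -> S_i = 0.72*5.30^i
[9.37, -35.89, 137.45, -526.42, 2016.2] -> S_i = 9.37*(-3.83)^i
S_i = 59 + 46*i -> [59, 105, 151, 197, 243]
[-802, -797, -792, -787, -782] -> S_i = -802 + 5*i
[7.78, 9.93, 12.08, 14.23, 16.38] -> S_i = 7.78 + 2.15*i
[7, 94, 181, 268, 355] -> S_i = 7 + 87*i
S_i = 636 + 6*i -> [636, 642, 648, 654, 660]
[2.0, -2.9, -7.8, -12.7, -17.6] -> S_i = 2.00 + -4.90*i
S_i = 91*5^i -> [91, 455, 2275, 11375, 56875]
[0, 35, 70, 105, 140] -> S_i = 0 + 35*i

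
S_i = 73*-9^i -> [73, -657, 5913, -53217, 478953]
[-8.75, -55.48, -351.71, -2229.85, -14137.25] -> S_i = -8.75*6.34^i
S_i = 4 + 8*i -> [4, 12, 20, 28, 36]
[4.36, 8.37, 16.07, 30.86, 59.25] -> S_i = 4.36*1.92^i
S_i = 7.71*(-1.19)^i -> [7.71, -9.17, 10.92, -12.99, 15.46]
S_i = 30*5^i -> [30, 150, 750, 3750, 18750]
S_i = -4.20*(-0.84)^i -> [-4.2, 3.53, -2.96, 2.49, -2.09]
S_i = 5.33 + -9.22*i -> [5.33, -3.89, -13.11, -22.33, -31.55]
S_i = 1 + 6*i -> [1, 7, 13, 19, 25]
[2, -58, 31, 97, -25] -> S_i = Random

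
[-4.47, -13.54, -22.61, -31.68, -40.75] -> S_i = -4.47 + -9.07*i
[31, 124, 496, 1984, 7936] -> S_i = 31*4^i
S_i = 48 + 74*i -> [48, 122, 196, 270, 344]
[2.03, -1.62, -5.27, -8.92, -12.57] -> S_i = 2.03 + -3.65*i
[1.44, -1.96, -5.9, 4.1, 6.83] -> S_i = Random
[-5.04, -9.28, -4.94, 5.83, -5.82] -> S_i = Random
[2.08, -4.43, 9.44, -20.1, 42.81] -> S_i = 2.08*(-2.13)^i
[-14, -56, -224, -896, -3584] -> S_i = -14*4^i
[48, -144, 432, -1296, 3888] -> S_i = 48*-3^i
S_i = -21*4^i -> [-21, -84, -336, -1344, -5376]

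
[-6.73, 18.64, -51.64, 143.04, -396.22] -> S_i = -6.73*(-2.77)^i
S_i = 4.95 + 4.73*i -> [4.95, 9.68, 14.41, 19.14, 23.87]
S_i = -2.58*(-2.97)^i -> [-2.58, 7.66, -22.76, 67.59, -200.75]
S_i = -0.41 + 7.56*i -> [-0.41, 7.15, 14.71, 22.27, 29.83]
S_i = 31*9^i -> [31, 279, 2511, 22599, 203391]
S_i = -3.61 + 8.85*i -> [-3.61, 5.24, 14.09, 22.94, 31.79]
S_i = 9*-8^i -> [9, -72, 576, -4608, 36864]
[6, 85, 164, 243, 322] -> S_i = 6 + 79*i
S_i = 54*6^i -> [54, 324, 1944, 11664, 69984]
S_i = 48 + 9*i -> [48, 57, 66, 75, 84]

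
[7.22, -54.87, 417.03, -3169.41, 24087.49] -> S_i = 7.22*(-7.60)^i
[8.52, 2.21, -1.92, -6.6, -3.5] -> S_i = Random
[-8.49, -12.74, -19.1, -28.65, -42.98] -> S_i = -8.49*1.50^i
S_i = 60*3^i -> [60, 180, 540, 1620, 4860]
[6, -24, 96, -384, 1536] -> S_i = 6*-4^i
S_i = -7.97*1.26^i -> [-7.97, -10.04, -12.65, -15.94, -20.09]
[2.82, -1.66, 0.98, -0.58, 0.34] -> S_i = 2.82*(-0.59)^i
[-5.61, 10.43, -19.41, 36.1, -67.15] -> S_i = -5.61*(-1.86)^i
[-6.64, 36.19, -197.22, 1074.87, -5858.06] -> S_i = -6.64*(-5.45)^i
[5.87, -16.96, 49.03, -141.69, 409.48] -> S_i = 5.87*(-2.89)^i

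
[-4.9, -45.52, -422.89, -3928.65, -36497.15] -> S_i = -4.90*9.29^i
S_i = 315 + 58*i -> [315, 373, 431, 489, 547]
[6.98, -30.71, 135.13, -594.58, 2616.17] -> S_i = 6.98*(-4.40)^i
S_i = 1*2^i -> [1, 2, 4, 8, 16]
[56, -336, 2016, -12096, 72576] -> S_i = 56*-6^i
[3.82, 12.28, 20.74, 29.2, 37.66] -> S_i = 3.82 + 8.46*i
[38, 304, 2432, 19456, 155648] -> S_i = 38*8^i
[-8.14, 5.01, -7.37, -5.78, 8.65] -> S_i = Random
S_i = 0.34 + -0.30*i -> [0.34, 0.04, -0.26, -0.56, -0.86]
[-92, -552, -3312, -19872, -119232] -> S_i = -92*6^i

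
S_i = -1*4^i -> [-1, -4, -16, -64, -256]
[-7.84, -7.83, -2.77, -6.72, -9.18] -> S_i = Random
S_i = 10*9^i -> [10, 90, 810, 7290, 65610]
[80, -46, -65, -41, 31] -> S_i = Random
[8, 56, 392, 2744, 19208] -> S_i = 8*7^i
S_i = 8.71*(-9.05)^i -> [8.71, -78.83, 713.37, -6456.01, 58426.85]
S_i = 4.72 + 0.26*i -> [4.72, 4.98, 5.24, 5.5, 5.76]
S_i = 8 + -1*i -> [8, 7, 6, 5, 4]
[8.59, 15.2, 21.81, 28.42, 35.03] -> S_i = 8.59 + 6.61*i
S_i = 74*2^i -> [74, 148, 296, 592, 1184]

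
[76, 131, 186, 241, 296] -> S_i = 76 + 55*i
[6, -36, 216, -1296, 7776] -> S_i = 6*-6^i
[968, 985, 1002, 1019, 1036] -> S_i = 968 + 17*i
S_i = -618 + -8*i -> [-618, -626, -634, -642, -650]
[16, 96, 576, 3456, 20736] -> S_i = 16*6^i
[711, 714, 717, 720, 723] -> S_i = 711 + 3*i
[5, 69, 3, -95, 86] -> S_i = Random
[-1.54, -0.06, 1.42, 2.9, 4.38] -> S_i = -1.54 + 1.48*i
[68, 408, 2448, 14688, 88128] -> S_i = 68*6^i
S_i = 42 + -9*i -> [42, 33, 24, 15, 6]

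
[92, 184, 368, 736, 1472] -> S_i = 92*2^i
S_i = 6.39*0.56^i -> [6.39, 3.58, 2.0, 1.12, 0.63]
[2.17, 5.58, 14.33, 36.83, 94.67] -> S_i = 2.17*2.57^i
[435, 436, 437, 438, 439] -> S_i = 435 + 1*i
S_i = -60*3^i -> [-60, -180, -540, -1620, -4860]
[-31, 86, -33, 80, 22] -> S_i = Random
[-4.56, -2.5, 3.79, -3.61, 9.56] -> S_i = Random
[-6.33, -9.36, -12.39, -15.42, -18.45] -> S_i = -6.33 + -3.03*i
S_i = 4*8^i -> [4, 32, 256, 2048, 16384]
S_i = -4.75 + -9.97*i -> [-4.75, -14.72, -24.69, -34.66, -44.63]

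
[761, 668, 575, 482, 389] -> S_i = 761 + -93*i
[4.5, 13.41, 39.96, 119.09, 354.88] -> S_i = 4.50*2.98^i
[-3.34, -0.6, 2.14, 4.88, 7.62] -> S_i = -3.34 + 2.74*i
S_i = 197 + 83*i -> [197, 280, 363, 446, 529]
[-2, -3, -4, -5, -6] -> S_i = -2 + -1*i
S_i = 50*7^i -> [50, 350, 2450, 17150, 120050]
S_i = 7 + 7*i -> [7, 14, 21, 28, 35]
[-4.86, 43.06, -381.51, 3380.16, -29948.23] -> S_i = -4.86*(-8.86)^i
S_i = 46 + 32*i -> [46, 78, 110, 142, 174]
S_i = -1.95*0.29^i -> [-1.95, -0.57, -0.16, -0.05, -0.01]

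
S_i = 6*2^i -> [6, 12, 24, 48, 96]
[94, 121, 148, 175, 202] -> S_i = 94 + 27*i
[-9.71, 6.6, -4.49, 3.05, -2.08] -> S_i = -9.71*(-0.68)^i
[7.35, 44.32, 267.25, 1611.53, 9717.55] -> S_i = 7.35*6.03^i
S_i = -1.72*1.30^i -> [-1.72, -2.24, -2.91, -3.78, -4.91]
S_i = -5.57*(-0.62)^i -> [-5.57, 3.45, -2.14, 1.33, -0.82]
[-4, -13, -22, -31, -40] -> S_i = -4 + -9*i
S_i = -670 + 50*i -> [-670, -620, -570, -520, -470]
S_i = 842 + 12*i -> [842, 854, 866, 878, 890]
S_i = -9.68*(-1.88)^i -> [-9.68, 18.2, -34.21, 64.32, -120.92]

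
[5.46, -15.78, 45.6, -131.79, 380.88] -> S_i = 5.46*(-2.89)^i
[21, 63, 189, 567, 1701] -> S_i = 21*3^i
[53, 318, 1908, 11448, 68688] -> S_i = 53*6^i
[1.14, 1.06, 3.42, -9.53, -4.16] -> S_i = Random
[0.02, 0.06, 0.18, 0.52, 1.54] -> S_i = 0.02*2.96^i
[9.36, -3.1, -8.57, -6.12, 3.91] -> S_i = Random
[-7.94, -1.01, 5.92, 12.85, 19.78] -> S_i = -7.94 + 6.93*i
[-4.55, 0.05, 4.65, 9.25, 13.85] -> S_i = -4.55 + 4.60*i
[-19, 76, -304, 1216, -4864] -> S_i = -19*-4^i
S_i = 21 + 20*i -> [21, 41, 61, 81, 101]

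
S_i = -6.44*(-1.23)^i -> [-6.44, 7.92, -9.74, 11.98, -14.74]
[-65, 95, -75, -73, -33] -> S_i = Random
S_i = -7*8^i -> [-7, -56, -448, -3584, -28672]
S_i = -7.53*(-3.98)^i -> [-7.53, 29.97, -119.28, 474.73, -1889.41]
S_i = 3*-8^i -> [3, -24, 192, -1536, 12288]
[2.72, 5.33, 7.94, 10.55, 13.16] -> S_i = 2.72 + 2.61*i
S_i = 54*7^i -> [54, 378, 2646, 18522, 129654]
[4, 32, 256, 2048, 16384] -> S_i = 4*8^i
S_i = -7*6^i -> [-7, -42, -252, -1512, -9072]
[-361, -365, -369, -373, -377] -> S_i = -361 + -4*i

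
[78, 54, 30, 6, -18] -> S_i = 78 + -24*i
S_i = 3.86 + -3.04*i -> [3.86, 0.82, -2.22, -5.26, -8.3]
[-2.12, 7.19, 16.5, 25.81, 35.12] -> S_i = -2.12 + 9.31*i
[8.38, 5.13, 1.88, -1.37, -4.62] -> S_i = 8.38 + -3.25*i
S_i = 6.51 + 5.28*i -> [6.51, 11.79, 17.07, 22.35, 27.63]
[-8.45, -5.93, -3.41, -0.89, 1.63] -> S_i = -8.45 + 2.52*i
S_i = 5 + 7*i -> [5, 12, 19, 26, 33]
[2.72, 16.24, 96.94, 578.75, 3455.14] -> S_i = 2.72*5.97^i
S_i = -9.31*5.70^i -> [-9.31, -53.07, -302.48, -1724.15, -9827.64]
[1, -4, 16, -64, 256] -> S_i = 1*-4^i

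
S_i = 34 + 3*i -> [34, 37, 40, 43, 46]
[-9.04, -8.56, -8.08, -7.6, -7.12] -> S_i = -9.04 + 0.48*i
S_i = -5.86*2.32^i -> [-5.86, -13.6, -31.54, -73.17, -169.77]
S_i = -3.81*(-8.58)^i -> [-3.81, 32.69, -280.48, 2406.51, -20647.82]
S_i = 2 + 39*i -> [2, 41, 80, 119, 158]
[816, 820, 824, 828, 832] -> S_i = 816 + 4*i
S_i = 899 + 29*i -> [899, 928, 957, 986, 1015]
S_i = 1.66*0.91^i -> [1.66, 1.51, 1.37, 1.25, 1.14]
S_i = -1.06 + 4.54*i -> [-1.06, 3.48, 8.02, 12.56, 17.1]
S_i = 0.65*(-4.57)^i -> [0.65, -2.97, 13.58, -62.04, 283.52]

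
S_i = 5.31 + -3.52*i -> [5.31, 1.79, -1.73, -5.25, -8.77]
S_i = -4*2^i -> [-4, -8, -16, -32, -64]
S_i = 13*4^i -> [13, 52, 208, 832, 3328]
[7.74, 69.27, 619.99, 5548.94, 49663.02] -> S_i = 7.74*8.95^i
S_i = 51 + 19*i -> [51, 70, 89, 108, 127]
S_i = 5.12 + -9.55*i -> [5.12, -4.43, -13.98, -23.53, -33.08]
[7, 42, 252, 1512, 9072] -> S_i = 7*6^i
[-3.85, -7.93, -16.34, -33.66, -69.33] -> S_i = -3.85*2.06^i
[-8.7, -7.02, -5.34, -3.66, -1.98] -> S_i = -8.70 + 1.68*i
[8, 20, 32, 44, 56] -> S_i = 8 + 12*i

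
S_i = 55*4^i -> [55, 220, 880, 3520, 14080]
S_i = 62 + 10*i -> [62, 72, 82, 92, 102]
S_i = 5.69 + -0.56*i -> [5.69, 5.13, 4.57, 4.01, 3.45]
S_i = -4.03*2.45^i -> [-4.03, -9.87, -24.19, -59.27, -145.2]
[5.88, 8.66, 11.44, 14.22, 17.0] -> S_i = 5.88 + 2.78*i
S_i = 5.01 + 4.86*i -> [5.01, 9.87, 14.73, 19.59, 24.45]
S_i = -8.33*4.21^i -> [-8.33, -35.07, -147.64, -621.57, -2616.82]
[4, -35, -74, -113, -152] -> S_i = 4 + -39*i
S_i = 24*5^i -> [24, 120, 600, 3000, 15000]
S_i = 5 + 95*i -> [5, 100, 195, 290, 385]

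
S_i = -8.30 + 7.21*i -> [-8.3, -1.09, 6.12, 13.33, 20.54]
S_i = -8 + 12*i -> [-8, 4, 16, 28, 40]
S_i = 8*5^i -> [8, 40, 200, 1000, 5000]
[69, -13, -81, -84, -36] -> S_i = Random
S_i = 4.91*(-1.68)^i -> [4.91, -8.25, 13.86, -23.28, 39.11]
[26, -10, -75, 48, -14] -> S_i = Random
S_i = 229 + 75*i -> [229, 304, 379, 454, 529]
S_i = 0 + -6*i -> [0, -6, -12, -18, -24]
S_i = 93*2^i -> [93, 186, 372, 744, 1488]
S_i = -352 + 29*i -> [-352, -323, -294, -265, -236]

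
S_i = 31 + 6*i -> [31, 37, 43, 49, 55]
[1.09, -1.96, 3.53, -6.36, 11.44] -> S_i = 1.09*(-1.80)^i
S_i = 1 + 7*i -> [1, 8, 15, 22, 29]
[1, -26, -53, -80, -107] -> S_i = 1 + -27*i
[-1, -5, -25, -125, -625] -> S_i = -1*5^i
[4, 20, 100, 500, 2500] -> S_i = 4*5^i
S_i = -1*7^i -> [-1, -7, -49, -343, -2401]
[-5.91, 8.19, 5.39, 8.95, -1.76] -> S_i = Random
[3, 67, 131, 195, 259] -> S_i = 3 + 64*i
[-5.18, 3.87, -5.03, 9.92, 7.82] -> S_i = Random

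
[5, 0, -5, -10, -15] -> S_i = 5 + -5*i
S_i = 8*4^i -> [8, 32, 128, 512, 2048]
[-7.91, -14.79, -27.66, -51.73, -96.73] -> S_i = -7.91*1.87^i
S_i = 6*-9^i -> [6, -54, 486, -4374, 39366]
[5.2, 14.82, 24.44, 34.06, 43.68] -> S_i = 5.20 + 9.62*i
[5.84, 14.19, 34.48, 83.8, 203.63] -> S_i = 5.84*2.43^i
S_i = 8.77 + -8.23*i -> [8.77, 0.54, -7.69, -15.92, -24.15]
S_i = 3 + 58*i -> [3, 61, 119, 177, 235]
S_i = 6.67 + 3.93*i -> [6.67, 10.6, 14.53, 18.46, 22.39]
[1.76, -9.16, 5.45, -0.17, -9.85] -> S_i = Random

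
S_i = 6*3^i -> [6, 18, 54, 162, 486]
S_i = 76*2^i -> [76, 152, 304, 608, 1216]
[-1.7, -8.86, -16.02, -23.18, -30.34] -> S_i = -1.70 + -7.16*i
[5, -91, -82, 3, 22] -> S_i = Random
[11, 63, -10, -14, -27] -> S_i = Random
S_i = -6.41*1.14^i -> [-6.41, -7.31, -8.33, -9.5, -10.83]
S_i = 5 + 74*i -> [5, 79, 153, 227, 301]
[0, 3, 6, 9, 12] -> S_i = 0 + 3*i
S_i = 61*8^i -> [61, 488, 3904, 31232, 249856]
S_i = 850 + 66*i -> [850, 916, 982, 1048, 1114]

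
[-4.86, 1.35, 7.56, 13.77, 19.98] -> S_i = -4.86 + 6.21*i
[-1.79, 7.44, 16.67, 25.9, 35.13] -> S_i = -1.79 + 9.23*i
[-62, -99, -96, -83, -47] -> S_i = Random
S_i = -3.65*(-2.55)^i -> [-3.65, 9.31, -23.73, 60.52, -154.33]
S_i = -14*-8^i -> [-14, 112, -896, 7168, -57344]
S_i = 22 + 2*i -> [22, 24, 26, 28, 30]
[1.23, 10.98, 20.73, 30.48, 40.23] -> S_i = 1.23 + 9.75*i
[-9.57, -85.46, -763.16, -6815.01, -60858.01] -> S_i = -9.57*8.93^i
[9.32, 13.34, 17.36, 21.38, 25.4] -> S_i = 9.32 + 4.02*i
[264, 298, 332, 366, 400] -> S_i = 264 + 34*i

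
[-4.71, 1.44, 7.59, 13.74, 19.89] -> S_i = -4.71 + 6.15*i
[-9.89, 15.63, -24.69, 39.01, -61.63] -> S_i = -9.89*(-1.58)^i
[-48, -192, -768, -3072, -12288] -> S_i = -48*4^i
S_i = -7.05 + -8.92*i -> [-7.05, -15.97, -24.89, -33.81, -42.73]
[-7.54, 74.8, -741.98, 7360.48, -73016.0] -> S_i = -7.54*(-9.92)^i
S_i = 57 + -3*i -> [57, 54, 51, 48, 45]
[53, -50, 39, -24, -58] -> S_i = Random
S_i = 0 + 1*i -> [0, 1, 2, 3, 4]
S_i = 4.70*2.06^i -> [4.7, 9.68, 19.94, 41.09, 84.64]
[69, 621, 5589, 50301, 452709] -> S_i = 69*9^i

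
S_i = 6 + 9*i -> [6, 15, 24, 33, 42]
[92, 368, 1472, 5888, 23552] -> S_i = 92*4^i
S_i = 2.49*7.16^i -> [2.49, 17.83, 127.65, 913.98, 6544.12]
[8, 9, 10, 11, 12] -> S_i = 8 + 1*i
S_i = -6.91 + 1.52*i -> [-6.91, -5.39, -3.87, -2.35, -0.83]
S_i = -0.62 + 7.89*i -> [-0.62, 7.27, 15.16, 23.05, 30.94]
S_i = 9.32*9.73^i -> [9.32, 90.68, 882.35, 8585.28, 83534.77]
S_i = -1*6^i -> [-1, -6, -36, -216, -1296]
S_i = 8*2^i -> [8, 16, 32, 64, 128]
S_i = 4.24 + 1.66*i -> [4.24, 5.9, 7.56, 9.22, 10.88]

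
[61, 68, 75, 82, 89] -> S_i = 61 + 7*i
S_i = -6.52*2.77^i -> [-6.52, -18.06, -50.03, -138.58, -383.85]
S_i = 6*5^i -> [6, 30, 150, 750, 3750]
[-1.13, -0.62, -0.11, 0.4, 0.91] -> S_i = -1.13 + 0.51*i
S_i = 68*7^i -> [68, 476, 3332, 23324, 163268]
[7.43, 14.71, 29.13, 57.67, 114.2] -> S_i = 7.43*1.98^i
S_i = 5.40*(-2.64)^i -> [5.4, -14.26, 37.64, -99.36, 262.31]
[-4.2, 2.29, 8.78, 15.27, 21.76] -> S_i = -4.20 + 6.49*i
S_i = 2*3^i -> [2, 6, 18, 54, 162]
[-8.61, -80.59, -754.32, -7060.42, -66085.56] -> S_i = -8.61*9.36^i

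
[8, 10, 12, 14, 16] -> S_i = 8 + 2*i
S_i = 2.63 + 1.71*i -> [2.63, 4.34, 6.05, 7.76, 9.47]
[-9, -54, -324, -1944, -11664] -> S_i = -9*6^i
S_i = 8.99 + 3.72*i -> [8.99, 12.71, 16.43, 20.15, 23.87]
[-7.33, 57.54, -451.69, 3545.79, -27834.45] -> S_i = -7.33*(-7.85)^i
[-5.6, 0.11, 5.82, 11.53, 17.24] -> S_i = -5.60 + 5.71*i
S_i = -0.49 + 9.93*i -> [-0.49, 9.44, 19.37, 29.3, 39.23]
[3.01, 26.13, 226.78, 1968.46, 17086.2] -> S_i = 3.01*8.68^i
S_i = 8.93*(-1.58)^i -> [8.93, -14.11, 22.29, -35.22, 55.65]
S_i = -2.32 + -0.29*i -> [-2.32, -2.61, -2.9, -3.19, -3.48]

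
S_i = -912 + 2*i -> [-912, -910, -908, -906, -904]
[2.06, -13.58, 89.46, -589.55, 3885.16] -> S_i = 2.06*(-6.59)^i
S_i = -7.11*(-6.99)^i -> [-7.11, 49.7, -347.4, 2428.29, -16973.77]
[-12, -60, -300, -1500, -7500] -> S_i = -12*5^i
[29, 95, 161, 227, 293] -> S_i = 29 + 66*i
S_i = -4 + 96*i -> [-4, 92, 188, 284, 380]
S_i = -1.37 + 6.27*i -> [-1.37, 4.9, 11.17, 17.44, 23.71]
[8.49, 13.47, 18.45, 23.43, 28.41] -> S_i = 8.49 + 4.98*i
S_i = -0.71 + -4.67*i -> [-0.71, -5.38, -10.05, -14.72, -19.39]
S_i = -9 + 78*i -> [-9, 69, 147, 225, 303]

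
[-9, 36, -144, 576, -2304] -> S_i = -9*-4^i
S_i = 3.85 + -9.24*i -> [3.85, -5.39, -14.63, -23.87, -33.11]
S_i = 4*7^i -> [4, 28, 196, 1372, 9604]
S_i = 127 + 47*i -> [127, 174, 221, 268, 315]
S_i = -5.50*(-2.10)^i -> [-5.5, 11.55, -24.26, 50.94, -106.96]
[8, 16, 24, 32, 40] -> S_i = 8 + 8*i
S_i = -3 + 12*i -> [-3, 9, 21, 33, 45]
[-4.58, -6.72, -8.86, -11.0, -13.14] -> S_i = -4.58 + -2.14*i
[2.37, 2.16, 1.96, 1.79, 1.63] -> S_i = 2.37*0.91^i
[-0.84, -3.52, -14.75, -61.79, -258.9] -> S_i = -0.84*4.19^i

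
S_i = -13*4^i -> [-13, -52, -208, -832, -3328]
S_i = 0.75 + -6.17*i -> [0.75, -5.42, -11.59, -17.76, -23.93]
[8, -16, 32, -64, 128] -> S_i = 8*-2^i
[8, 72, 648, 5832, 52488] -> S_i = 8*9^i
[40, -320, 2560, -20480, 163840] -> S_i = 40*-8^i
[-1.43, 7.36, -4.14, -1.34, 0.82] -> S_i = Random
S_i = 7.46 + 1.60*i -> [7.46, 9.06, 10.66, 12.26, 13.86]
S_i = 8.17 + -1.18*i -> [8.17, 6.99, 5.81, 4.63, 3.45]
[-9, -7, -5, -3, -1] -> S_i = -9 + 2*i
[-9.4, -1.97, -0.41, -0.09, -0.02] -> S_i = -9.40*0.21^i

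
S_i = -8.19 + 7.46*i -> [-8.19, -0.73, 6.73, 14.19, 21.65]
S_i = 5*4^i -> [5, 20, 80, 320, 1280]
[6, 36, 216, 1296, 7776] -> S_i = 6*6^i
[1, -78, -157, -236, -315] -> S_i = 1 + -79*i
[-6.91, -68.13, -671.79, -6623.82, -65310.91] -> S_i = -6.91*9.86^i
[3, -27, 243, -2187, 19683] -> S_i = 3*-9^i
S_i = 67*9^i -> [67, 603, 5427, 48843, 439587]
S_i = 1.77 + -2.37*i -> [1.77, -0.6, -2.97, -5.34, -7.71]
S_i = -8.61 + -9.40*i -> [-8.61, -18.01, -27.41, -36.81, -46.21]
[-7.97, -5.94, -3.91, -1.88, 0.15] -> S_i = -7.97 + 2.03*i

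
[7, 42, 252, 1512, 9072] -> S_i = 7*6^i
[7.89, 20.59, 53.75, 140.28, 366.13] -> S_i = 7.89*2.61^i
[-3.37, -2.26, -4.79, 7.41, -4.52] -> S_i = Random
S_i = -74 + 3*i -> [-74, -71, -68, -65, -62]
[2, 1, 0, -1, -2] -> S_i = 2 + -1*i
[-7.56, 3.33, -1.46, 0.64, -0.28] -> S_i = -7.56*(-0.44)^i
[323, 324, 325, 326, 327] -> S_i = 323 + 1*i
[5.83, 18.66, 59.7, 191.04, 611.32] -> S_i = 5.83*3.20^i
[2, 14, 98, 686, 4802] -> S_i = 2*7^i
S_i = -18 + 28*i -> [-18, 10, 38, 66, 94]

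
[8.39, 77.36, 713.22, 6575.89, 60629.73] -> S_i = 8.39*9.22^i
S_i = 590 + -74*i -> [590, 516, 442, 368, 294]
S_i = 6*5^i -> [6, 30, 150, 750, 3750]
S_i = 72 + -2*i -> [72, 70, 68, 66, 64]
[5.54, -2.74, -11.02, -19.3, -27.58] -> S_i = 5.54 + -8.28*i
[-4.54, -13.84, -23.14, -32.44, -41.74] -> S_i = -4.54 + -9.30*i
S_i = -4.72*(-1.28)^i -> [-4.72, 6.04, -7.73, 9.9, -12.67]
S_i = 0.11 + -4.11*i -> [0.11, -4.0, -8.11, -12.22, -16.33]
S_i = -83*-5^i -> [-83, 415, -2075, 10375, -51875]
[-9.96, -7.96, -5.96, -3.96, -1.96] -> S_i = -9.96 + 2.00*i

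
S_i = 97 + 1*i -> [97, 98, 99, 100, 101]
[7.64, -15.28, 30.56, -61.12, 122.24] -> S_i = 7.64*(-2.00)^i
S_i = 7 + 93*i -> [7, 100, 193, 286, 379]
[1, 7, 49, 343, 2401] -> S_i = 1*7^i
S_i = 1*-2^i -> [1, -2, 4, -8, 16]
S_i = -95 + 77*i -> [-95, -18, 59, 136, 213]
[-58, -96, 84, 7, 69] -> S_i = Random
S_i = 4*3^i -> [4, 12, 36, 108, 324]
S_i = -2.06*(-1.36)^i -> [-2.06, 2.8, -3.81, 5.18, -7.05]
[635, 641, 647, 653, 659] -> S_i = 635 + 6*i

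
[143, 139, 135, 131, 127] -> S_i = 143 + -4*i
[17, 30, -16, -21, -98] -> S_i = Random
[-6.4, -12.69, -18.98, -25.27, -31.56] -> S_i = -6.40 + -6.29*i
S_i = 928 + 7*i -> [928, 935, 942, 949, 956]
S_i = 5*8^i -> [5, 40, 320, 2560, 20480]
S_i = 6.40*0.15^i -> [6.4, 0.96, 0.14, 0.02, 0.0]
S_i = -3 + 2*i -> [-3, -1, 1, 3, 5]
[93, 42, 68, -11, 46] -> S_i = Random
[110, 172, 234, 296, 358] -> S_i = 110 + 62*i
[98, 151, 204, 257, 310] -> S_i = 98 + 53*i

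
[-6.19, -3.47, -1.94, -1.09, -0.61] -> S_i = -6.19*0.56^i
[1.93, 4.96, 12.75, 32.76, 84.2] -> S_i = 1.93*2.57^i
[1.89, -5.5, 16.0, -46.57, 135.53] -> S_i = 1.89*(-2.91)^i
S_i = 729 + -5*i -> [729, 724, 719, 714, 709]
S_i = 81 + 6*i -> [81, 87, 93, 99, 105]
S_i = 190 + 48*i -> [190, 238, 286, 334, 382]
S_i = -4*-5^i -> [-4, 20, -100, 500, -2500]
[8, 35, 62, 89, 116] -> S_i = 8 + 27*i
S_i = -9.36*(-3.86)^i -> [-9.36, 36.13, -139.46, 538.32, -2077.9]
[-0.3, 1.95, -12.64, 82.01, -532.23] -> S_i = -0.30*(-6.49)^i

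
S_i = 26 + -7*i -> [26, 19, 12, 5, -2]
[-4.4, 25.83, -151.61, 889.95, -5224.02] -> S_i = -4.40*(-5.87)^i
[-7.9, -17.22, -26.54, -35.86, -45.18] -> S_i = -7.90 + -9.32*i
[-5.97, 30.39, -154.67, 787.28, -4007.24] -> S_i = -5.97*(-5.09)^i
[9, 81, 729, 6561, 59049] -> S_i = 9*9^i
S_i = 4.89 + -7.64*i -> [4.89, -2.75, -10.39, -18.03, -25.67]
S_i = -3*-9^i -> [-3, 27, -243, 2187, -19683]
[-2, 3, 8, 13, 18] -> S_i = -2 + 5*i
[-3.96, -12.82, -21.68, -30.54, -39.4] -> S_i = -3.96 + -8.86*i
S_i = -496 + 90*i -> [-496, -406, -316, -226, -136]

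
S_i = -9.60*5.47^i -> [-9.6, -52.51, -287.24, -1571.21, -8594.5]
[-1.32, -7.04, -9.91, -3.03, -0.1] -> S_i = Random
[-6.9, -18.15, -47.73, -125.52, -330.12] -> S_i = -6.90*2.63^i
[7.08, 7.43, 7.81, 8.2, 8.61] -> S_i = 7.08*1.05^i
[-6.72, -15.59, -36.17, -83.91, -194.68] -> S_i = -6.72*2.32^i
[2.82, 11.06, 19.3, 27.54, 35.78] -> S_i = 2.82 + 8.24*i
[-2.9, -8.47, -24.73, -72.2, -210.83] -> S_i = -2.90*2.92^i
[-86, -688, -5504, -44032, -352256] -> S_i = -86*8^i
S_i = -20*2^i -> [-20, -40, -80, -160, -320]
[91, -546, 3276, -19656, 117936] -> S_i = 91*-6^i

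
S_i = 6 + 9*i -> [6, 15, 24, 33, 42]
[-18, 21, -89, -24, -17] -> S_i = Random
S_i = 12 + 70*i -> [12, 82, 152, 222, 292]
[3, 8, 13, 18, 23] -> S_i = 3 + 5*i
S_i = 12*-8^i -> [12, -96, 768, -6144, 49152]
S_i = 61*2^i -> [61, 122, 244, 488, 976]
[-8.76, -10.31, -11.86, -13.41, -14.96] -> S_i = -8.76 + -1.55*i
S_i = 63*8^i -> [63, 504, 4032, 32256, 258048]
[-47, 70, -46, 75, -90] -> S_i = Random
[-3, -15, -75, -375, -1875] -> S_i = -3*5^i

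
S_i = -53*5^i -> [-53, -265, -1325, -6625, -33125]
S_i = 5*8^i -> [5, 40, 320, 2560, 20480]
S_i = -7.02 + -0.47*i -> [-7.02, -7.49, -7.96, -8.43, -8.9]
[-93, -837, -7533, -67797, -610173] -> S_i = -93*9^i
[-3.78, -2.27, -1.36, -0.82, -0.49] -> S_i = -3.78*0.60^i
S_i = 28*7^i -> [28, 196, 1372, 9604, 67228]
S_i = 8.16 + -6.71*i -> [8.16, 1.45, -5.26, -11.97, -18.68]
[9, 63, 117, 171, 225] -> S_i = 9 + 54*i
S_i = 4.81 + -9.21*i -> [4.81, -4.4, -13.61, -22.82, -32.03]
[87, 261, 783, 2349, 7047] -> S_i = 87*3^i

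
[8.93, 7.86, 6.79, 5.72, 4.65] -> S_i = 8.93 + -1.07*i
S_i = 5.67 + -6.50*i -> [5.67, -0.83, -7.33, -13.83, -20.33]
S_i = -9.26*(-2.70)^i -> [-9.26, 25.0, -67.51, 182.26, -492.11]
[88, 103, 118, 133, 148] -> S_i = 88 + 15*i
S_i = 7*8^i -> [7, 56, 448, 3584, 28672]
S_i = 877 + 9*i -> [877, 886, 895, 904, 913]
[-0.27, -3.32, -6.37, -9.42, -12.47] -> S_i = -0.27 + -3.05*i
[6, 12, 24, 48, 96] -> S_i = 6*2^i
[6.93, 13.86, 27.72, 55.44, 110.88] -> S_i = 6.93*2.00^i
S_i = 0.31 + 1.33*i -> [0.31, 1.64, 2.97, 4.3, 5.63]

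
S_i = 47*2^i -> [47, 94, 188, 376, 752]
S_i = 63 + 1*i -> [63, 64, 65, 66, 67]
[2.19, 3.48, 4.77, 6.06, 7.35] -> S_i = 2.19 + 1.29*i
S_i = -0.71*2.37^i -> [-0.71, -1.68, -3.99, -9.45, -22.4]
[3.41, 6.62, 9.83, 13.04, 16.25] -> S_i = 3.41 + 3.21*i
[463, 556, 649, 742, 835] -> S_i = 463 + 93*i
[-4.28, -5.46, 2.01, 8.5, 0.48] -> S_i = Random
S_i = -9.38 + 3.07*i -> [-9.38, -6.31, -3.24, -0.17, 2.9]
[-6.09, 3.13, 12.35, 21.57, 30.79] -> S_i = -6.09 + 9.22*i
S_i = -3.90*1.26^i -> [-3.9, -4.91, -6.19, -7.8, -9.83]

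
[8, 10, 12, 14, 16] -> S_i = 8 + 2*i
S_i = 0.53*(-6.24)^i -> [0.53, -3.31, 20.64, -128.77, 803.55]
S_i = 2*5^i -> [2, 10, 50, 250, 1250]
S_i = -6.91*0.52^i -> [-6.91, -3.59, -1.87, -0.97, -0.51]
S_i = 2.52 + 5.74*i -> [2.52, 8.26, 14.0, 19.74, 25.48]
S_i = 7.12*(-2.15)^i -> [7.12, -15.31, 32.91, -70.76, 152.14]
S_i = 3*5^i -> [3, 15, 75, 375, 1875]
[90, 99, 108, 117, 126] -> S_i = 90 + 9*i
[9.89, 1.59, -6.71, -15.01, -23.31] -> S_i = 9.89 + -8.30*i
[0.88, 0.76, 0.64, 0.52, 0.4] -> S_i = 0.88 + -0.12*i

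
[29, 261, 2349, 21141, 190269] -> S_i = 29*9^i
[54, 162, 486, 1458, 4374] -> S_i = 54*3^i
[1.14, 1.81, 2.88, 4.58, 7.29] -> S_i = 1.14*1.59^i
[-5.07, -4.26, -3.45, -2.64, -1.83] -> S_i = -5.07 + 0.81*i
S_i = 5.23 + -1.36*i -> [5.23, 3.87, 2.51, 1.15, -0.21]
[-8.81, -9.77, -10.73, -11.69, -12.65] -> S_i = -8.81 + -0.96*i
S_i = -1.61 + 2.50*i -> [-1.61, 0.89, 3.39, 5.89, 8.39]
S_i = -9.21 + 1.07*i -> [-9.21, -8.14, -7.07, -6.0, -4.93]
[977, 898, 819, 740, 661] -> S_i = 977 + -79*i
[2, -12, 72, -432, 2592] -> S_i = 2*-6^i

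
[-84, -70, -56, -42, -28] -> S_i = -84 + 14*i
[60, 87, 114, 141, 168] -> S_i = 60 + 27*i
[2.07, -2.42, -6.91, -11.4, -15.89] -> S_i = 2.07 + -4.49*i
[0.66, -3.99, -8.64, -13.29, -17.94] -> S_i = 0.66 + -4.65*i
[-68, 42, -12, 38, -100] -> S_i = Random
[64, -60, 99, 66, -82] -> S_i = Random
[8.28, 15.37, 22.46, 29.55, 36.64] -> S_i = 8.28 + 7.09*i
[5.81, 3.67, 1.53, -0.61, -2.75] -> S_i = 5.81 + -2.14*i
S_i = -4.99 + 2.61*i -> [-4.99, -2.38, 0.23, 2.84, 5.45]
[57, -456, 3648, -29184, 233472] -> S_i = 57*-8^i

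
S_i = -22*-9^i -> [-22, 198, -1782, 16038, -144342]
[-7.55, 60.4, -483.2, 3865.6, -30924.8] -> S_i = -7.55*(-8.00)^i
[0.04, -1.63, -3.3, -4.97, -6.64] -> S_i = 0.04 + -1.67*i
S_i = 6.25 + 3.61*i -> [6.25, 9.86, 13.47, 17.08, 20.69]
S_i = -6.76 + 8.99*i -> [-6.76, 2.23, 11.22, 20.21, 29.2]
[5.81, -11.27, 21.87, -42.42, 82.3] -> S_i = 5.81*(-1.94)^i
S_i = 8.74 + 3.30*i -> [8.74, 12.04, 15.34, 18.64, 21.94]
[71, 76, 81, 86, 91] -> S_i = 71 + 5*i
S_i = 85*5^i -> [85, 425, 2125, 10625, 53125]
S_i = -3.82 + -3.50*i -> [-3.82, -7.32, -10.82, -14.32, -17.82]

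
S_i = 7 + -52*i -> [7, -45, -97, -149, -201]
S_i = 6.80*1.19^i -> [6.8, 8.09, 9.63, 11.46, 13.64]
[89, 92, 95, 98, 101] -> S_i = 89 + 3*i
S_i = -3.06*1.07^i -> [-3.06, -3.27, -3.5, -3.75, -4.01]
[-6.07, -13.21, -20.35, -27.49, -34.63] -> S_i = -6.07 + -7.14*i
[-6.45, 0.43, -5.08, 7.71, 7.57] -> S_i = Random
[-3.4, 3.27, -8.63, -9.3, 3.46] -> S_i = Random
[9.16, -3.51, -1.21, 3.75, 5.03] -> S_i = Random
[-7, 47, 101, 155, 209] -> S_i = -7 + 54*i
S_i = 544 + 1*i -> [544, 545, 546, 547, 548]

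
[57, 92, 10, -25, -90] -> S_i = Random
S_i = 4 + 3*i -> [4, 7, 10, 13, 16]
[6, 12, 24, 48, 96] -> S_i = 6*2^i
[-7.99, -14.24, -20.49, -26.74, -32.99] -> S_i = -7.99 + -6.25*i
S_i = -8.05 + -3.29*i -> [-8.05, -11.34, -14.63, -17.92, -21.21]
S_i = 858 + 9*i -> [858, 867, 876, 885, 894]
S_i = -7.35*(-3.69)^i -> [-7.35, 27.12, -100.08, 369.29, -1362.68]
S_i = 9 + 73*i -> [9, 82, 155, 228, 301]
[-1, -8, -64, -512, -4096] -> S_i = -1*8^i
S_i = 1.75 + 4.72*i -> [1.75, 6.47, 11.19, 15.91, 20.63]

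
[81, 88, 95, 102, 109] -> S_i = 81 + 7*i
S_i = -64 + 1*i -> [-64, -63, -62, -61, -60]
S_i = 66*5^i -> [66, 330, 1650, 8250, 41250]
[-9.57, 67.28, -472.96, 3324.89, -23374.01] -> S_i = -9.57*(-7.03)^i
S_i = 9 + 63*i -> [9, 72, 135, 198, 261]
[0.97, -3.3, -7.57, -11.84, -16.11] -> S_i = 0.97 + -4.27*i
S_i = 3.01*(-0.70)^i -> [3.01, -2.11, 1.47, -1.03, 0.72]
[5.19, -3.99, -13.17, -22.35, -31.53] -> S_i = 5.19 + -9.18*i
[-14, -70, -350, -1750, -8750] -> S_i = -14*5^i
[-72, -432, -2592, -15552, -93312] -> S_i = -72*6^i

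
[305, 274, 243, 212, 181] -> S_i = 305 + -31*i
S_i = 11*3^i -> [11, 33, 99, 297, 891]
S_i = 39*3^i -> [39, 117, 351, 1053, 3159]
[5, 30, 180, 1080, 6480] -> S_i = 5*6^i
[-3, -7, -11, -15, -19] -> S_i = -3 + -4*i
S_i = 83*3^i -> [83, 249, 747, 2241, 6723]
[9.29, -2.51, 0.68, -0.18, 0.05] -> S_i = 9.29*(-0.27)^i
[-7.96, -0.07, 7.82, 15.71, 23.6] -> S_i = -7.96 + 7.89*i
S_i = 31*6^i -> [31, 186, 1116, 6696, 40176]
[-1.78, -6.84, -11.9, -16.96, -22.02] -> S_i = -1.78 + -5.06*i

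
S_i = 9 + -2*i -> [9, 7, 5, 3, 1]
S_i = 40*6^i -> [40, 240, 1440, 8640, 51840]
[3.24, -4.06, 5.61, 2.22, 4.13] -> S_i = Random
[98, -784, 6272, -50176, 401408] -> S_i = 98*-8^i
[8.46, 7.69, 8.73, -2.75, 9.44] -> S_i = Random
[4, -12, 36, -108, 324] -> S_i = 4*-3^i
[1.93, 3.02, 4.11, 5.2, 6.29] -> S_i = 1.93 + 1.09*i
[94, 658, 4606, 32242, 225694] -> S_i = 94*7^i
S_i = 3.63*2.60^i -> [3.63, 9.44, 24.54, 63.8, 165.88]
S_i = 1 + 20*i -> [1, 21, 41, 61, 81]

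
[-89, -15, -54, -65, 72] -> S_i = Random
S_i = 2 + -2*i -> [2, 0, -2, -4, -6]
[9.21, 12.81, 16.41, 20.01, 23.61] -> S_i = 9.21 + 3.60*i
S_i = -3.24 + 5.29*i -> [-3.24, 2.05, 7.34, 12.63, 17.92]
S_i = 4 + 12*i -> [4, 16, 28, 40, 52]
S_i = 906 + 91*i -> [906, 997, 1088, 1179, 1270]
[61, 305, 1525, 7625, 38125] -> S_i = 61*5^i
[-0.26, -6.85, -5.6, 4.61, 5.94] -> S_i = Random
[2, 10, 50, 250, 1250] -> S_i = 2*5^i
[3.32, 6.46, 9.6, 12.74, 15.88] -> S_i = 3.32 + 3.14*i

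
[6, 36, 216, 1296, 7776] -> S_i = 6*6^i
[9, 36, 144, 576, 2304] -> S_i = 9*4^i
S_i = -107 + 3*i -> [-107, -104, -101, -98, -95]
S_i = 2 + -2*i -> [2, 0, -2, -4, -6]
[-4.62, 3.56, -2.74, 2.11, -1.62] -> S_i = -4.62*(-0.77)^i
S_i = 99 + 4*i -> [99, 103, 107, 111, 115]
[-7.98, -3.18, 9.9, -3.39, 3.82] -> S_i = Random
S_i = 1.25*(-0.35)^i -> [1.25, -0.44, 0.15, -0.05, 0.02]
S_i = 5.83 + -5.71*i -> [5.83, 0.12, -5.59, -11.3, -17.01]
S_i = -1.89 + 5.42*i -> [-1.89, 3.53, 8.95, 14.37, 19.79]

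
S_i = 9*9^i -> [9, 81, 729, 6561, 59049]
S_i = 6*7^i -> [6, 42, 294, 2058, 14406]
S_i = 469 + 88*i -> [469, 557, 645, 733, 821]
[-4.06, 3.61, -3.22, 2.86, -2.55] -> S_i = -4.06*(-0.89)^i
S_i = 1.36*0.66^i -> [1.36, 0.9, 0.59, 0.39, 0.26]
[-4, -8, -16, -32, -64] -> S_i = -4*2^i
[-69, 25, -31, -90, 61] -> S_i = Random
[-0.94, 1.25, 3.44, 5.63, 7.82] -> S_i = -0.94 + 2.19*i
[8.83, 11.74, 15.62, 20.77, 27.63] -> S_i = 8.83*1.33^i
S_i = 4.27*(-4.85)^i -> [4.27, -20.71, 100.44, -487.14, 2362.63]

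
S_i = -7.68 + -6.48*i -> [-7.68, -14.16, -20.64, -27.12, -33.6]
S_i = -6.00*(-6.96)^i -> [-6.0, 41.76, -290.65, 2022.92, -14079.53]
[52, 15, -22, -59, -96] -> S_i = 52 + -37*i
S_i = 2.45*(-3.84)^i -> [2.45, -9.41, 36.13, -138.73, 532.71]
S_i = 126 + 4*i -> [126, 130, 134, 138, 142]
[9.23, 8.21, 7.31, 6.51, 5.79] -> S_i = 9.23*0.89^i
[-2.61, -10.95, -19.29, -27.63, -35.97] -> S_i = -2.61 + -8.34*i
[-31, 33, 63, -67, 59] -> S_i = Random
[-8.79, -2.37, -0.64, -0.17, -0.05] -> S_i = -8.79*0.27^i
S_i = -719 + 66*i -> [-719, -653, -587, -521, -455]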